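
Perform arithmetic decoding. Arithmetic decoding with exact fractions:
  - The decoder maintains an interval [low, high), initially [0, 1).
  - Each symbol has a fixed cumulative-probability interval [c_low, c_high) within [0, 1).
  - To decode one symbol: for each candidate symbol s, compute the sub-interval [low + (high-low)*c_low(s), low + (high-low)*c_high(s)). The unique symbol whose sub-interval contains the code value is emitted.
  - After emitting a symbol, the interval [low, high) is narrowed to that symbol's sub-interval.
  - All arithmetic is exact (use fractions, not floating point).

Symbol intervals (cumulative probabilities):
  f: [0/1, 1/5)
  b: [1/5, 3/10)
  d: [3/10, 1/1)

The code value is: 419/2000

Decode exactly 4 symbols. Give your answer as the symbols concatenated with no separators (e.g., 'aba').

Step 1: interval [0/1, 1/1), width = 1/1 - 0/1 = 1/1
  'f': [0/1 + 1/1*0/1, 0/1 + 1/1*1/5) = [0/1, 1/5)
  'b': [0/1 + 1/1*1/5, 0/1 + 1/1*3/10) = [1/5, 3/10) <- contains code 419/2000
  'd': [0/1 + 1/1*3/10, 0/1 + 1/1*1/1) = [3/10, 1/1)
  emit 'b', narrow to [1/5, 3/10)
Step 2: interval [1/5, 3/10), width = 3/10 - 1/5 = 1/10
  'f': [1/5 + 1/10*0/1, 1/5 + 1/10*1/5) = [1/5, 11/50) <- contains code 419/2000
  'b': [1/5 + 1/10*1/5, 1/5 + 1/10*3/10) = [11/50, 23/100)
  'd': [1/5 + 1/10*3/10, 1/5 + 1/10*1/1) = [23/100, 3/10)
  emit 'f', narrow to [1/5, 11/50)
Step 3: interval [1/5, 11/50), width = 11/50 - 1/5 = 1/50
  'f': [1/5 + 1/50*0/1, 1/5 + 1/50*1/5) = [1/5, 51/250)
  'b': [1/5 + 1/50*1/5, 1/5 + 1/50*3/10) = [51/250, 103/500)
  'd': [1/5 + 1/50*3/10, 1/5 + 1/50*1/1) = [103/500, 11/50) <- contains code 419/2000
  emit 'd', narrow to [103/500, 11/50)
Step 4: interval [103/500, 11/50), width = 11/50 - 103/500 = 7/500
  'f': [103/500 + 7/500*0/1, 103/500 + 7/500*1/5) = [103/500, 261/1250)
  'b': [103/500 + 7/500*1/5, 103/500 + 7/500*3/10) = [261/1250, 1051/5000) <- contains code 419/2000
  'd': [103/500 + 7/500*3/10, 103/500 + 7/500*1/1) = [1051/5000, 11/50)
  emit 'b', narrow to [261/1250, 1051/5000)

Answer: bfdb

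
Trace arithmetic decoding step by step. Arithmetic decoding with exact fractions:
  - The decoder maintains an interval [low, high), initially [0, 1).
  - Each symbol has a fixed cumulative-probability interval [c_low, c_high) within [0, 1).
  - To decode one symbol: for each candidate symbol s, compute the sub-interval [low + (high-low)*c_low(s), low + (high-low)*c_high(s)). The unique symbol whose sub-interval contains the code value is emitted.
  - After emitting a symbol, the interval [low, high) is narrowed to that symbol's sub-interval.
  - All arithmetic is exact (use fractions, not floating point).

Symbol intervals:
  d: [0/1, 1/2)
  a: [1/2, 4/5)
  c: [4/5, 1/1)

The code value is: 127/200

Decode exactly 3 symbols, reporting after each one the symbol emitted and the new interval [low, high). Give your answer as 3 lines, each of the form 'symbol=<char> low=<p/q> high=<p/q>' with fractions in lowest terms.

Answer: symbol=a low=1/2 high=4/5
symbol=d low=1/2 high=13/20
symbol=c low=31/50 high=13/20

Derivation:
Step 1: interval [0/1, 1/1), width = 1/1 - 0/1 = 1/1
  'd': [0/1 + 1/1*0/1, 0/1 + 1/1*1/2) = [0/1, 1/2)
  'a': [0/1 + 1/1*1/2, 0/1 + 1/1*4/5) = [1/2, 4/5) <- contains code 127/200
  'c': [0/1 + 1/1*4/5, 0/1 + 1/1*1/1) = [4/5, 1/1)
  emit 'a', narrow to [1/2, 4/5)
Step 2: interval [1/2, 4/5), width = 4/5 - 1/2 = 3/10
  'd': [1/2 + 3/10*0/1, 1/2 + 3/10*1/2) = [1/2, 13/20) <- contains code 127/200
  'a': [1/2 + 3/10*1/2, 1/2 + 3/10*4/5) = [13/20, 37/50)
  'c': [1/2 + 3/10*4/5, 1/2 + 3/10*1/1) = [37/50, 4/5)
  emit 'd', narrow to [1/2, 13/20)
Step 3: interval [1/2, 13/20), width = 13/20 - 1/2 = 3/20
  'd': [1/2 + 3/20*0/1, 1/2 + 3/20*1/2) = [1/2, 23/40)
  'a': [1/2 + 3/20*1/2, 1/2 + 3/20*4/5) = [23/40, 31/50)
  'c': [1/2 + 3/20*4/5, 1/2 + 3/20*1/1) = [31/50, 13/20) <- contains code 127/200
  emit 'c', narrow to [31/50, 13/20)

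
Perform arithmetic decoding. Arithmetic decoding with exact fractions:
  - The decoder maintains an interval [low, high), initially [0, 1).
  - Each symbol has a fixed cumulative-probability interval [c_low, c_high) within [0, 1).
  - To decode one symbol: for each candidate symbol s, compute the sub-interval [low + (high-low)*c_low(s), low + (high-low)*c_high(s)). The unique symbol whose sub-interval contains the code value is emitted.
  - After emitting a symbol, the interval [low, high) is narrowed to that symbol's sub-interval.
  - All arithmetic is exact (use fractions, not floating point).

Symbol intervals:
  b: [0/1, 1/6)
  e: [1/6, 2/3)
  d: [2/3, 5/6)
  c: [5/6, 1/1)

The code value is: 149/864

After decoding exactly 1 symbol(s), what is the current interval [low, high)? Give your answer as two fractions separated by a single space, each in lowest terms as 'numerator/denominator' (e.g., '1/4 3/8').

Answer: 1/6 2/3

Derivation:
Step 1: interval [0/1, 1/1), width = 1/1 - 0/1 = 1/1
  'b': [0/1 + 1/1*0/1, 0/1 + 1/1*1/6) = [0/1, 1/6)
  'e': [0/1 + 1/1*1/6, 0/1 + 1/1*2/3) = [1/6, 2/3) <- contains code 149/864
  'd': [0/1 + 1/1*2/3, 0/1 + 1/1*5/6) = [2/3, 5/6)
  'c': [0/1 + 1/1*5/6, 0/1 + 1/1*1/1) = [5/6, 1/1)
  emit 'e', narrow to [1/6, 2/3)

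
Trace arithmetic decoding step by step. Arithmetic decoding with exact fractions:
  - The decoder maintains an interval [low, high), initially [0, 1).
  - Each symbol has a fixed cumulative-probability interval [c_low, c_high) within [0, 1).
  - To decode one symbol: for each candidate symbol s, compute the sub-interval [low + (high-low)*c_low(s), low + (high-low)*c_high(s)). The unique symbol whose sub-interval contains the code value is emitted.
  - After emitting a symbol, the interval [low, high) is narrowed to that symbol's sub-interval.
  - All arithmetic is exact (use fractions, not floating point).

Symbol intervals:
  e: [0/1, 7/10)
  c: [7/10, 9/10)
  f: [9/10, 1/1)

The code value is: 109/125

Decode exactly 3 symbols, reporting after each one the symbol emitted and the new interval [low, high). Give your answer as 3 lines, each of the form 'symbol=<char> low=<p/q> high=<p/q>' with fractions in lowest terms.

Step 1: interval [0/1, 1/1), width = 1/1 - 0/1 = 1/1
  'e': [0/1 + 1/1*0/1, 0/1 + 1/1*7/10) = [0/1, 7/10)
  'c': [0/1 + 1/1*7/10, 0/1 + 1/1*9/10) = [7/10, 9/10) <- contains code 109/125
  'f': [0/1 + 1/1*9/10, 0/1 + 1/1*1/1) = [9/10, 1/1)
  emit 'c', narrow to [7/10, 9/10)
Step 2: interval [7/10, 9/10), width = 9/10 - 7/10 = 1/5
  'e': [7/10 + 1/5*0/1, 7/10 + 1/5*7/10) = [7/10, 21/25)
  'c': [7/10 + 1/5*7/10, 7/10 + 1/5*9/10) = [21/25, 22/25) <- contains code 109/125
  'f': [7/10 + 1/5*9/10, 7/10 + 1/5*1/1) = [22/25, 9/10)
  emit 'c', narrow to [21/25, 22/25)
Step 3: interval [21/25, 22/25), width = 22/25 - 21/25 = 1/25
  'e': [21/25 + 1/25*0/1, 21/25 + 1/25*7/10) = [21/25, 217/250)
  'c': [21/25 + 1/25*7/10, 21/25 + 1/25*9/10) = [217/250, 219/250) <- contains code 109/125
  'f': [21/25 + 1/25*9/10, 21/25 + 1/25*1/1) = [219/250, 22/25)
  emit 'c', narrow to [217/250, 219/250)

Answer: symbol=c low=7/10 high=9/10
symbol=c low=21/25 high=22/25
symbol=c low=217/250 high=219/250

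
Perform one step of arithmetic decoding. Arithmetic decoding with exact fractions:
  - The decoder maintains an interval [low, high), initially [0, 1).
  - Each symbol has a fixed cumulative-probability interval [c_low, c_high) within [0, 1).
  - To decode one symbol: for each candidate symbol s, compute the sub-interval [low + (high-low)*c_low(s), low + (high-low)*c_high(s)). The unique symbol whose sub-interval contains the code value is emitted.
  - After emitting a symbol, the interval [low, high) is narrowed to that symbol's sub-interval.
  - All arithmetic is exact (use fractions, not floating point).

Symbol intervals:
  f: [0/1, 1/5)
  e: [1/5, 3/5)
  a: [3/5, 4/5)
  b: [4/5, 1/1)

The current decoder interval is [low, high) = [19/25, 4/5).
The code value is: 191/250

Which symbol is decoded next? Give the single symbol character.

Interval width = high − low = 4/5 − 19/25 = 1/25
Scaled code = (code − low) / width = (191/250 − 19/25) / 1/25 = 1/10
  f: [0/1, 1/5) ← scaled code falls here ✓
  e: [1/5, 3/5) 
  a: [3/5, 4/5) 
  b: [4/5, 1/1) 

Answer: f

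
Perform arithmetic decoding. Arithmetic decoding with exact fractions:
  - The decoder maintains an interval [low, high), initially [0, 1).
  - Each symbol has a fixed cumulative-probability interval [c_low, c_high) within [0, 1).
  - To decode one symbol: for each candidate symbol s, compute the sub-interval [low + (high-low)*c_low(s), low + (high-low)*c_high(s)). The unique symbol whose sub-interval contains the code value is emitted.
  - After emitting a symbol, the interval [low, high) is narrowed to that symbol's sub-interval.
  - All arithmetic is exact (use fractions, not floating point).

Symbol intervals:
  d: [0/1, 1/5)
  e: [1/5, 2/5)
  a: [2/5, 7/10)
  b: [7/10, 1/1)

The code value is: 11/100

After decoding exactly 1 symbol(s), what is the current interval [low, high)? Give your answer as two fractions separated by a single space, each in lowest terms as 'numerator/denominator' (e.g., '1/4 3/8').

Step 1: interval [0/1, 1/1), width = 1/1 - 0/1 = 1/1
  'd': [0/1 + 1/1*0/1, 0/1 + 1/1*1/5) = [0/1, 1/5) <- contains code 11/100
  'e': [0/1 + 1/1*1/5, 0/1 + 1/1*2/5) = [1/5, 2/5)
  'a': [0/1 + 1/1*2/5, 0/1 + 1/1*7/10) = [2/5, 7/10)
  'b': [0/1 + 1/1*7/10, 0/1 + 1/1*1/1) = [7/10, 1/1)
  emit 'd', narrow to [0/1, 1/5)

Answer: 0/1 1/5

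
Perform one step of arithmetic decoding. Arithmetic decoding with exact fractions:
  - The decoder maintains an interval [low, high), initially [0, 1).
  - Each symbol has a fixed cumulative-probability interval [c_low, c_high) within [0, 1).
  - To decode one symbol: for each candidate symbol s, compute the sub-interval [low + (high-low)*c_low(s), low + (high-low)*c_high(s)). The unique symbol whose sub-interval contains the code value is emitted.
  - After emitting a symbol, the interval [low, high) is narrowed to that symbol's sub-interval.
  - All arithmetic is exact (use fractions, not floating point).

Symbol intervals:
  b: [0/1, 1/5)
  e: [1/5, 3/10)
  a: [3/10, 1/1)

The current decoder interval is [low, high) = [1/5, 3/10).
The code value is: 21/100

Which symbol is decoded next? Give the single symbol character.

Answer: b

Derivation:
Interval width = high − low = 3/10 − 1/5 = 1/10
Scaled code = (code − low) / width = (21/100 − 1/5) / 1/10 = 1/10
  b: [0/1, 1/5) ← scaled code falls here ✓
  e: [1/5, 3/10) 
  a: [3/10, 1/1) 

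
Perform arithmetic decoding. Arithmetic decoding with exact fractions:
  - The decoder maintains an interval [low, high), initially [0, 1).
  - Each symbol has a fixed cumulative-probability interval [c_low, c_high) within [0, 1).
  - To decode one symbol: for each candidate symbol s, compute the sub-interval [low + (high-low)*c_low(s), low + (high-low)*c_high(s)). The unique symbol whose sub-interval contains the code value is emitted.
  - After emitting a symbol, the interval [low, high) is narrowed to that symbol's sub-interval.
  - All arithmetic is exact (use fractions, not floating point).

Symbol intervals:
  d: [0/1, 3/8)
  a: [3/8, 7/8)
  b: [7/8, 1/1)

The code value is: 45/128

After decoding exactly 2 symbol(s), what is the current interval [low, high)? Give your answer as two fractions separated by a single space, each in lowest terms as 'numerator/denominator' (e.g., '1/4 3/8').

Answer: 21/64 3/8

Derivation:
Step 1: interval [0/1, 1/1), width = 1/1 - 0/1 = 1/1
  'd': [0/1 + 1/1*0/1, 0/1 + 1/1*3/8) = [0/1, 3/8) <- contains code 45/128
  'a': [0/1 + 1/1*3/8, 0/1 + 1/1*7/8) = [3/8, 7/8)
  'b': [0/1 + 1/1*7/8, 0/1 + 1/1*1/1) = [7/8, 1/1)
  emit 'd', narrow to [0/1, 3/8)
Step 2: interval [0/1, 3/8), width = 3/8 - 0/1 = 3/8
  'd': [0/1 + 3/8*0/1, 0/1 + 3/8*3/8) = [0/1, 9/64)
  'a': [0/1 + 3/8*3/8, 0/1 + 3/8*7/8) = [9/64, 21/64)
  'b': [0/1 + 3/8*7/8, 0/1 + 3/8*1/1) = [21/64, 3/8) <- contains code 45/128
  emit 'b', narrow to [21/64, 3/8)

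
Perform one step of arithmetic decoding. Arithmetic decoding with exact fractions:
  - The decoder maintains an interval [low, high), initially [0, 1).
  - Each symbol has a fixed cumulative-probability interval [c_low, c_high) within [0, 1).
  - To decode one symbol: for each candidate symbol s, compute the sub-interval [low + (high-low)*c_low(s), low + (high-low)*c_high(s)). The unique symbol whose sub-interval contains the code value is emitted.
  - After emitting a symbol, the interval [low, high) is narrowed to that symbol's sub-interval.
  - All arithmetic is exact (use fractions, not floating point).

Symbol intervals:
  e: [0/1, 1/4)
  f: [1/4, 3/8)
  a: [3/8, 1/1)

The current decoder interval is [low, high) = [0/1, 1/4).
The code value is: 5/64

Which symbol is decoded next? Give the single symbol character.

Answer: f

Derivation:
Interval width = high − low = 1/4 − 0/1 = 1/4
Scaled code = (code − low) / width = (5/64 − 0/1) / 1/4 = 5/16
  e: [0/1, 1/4) 
  f: [1/4, 3/8) ← scaled code falls here ✓
  a: [3/8, 1/1) 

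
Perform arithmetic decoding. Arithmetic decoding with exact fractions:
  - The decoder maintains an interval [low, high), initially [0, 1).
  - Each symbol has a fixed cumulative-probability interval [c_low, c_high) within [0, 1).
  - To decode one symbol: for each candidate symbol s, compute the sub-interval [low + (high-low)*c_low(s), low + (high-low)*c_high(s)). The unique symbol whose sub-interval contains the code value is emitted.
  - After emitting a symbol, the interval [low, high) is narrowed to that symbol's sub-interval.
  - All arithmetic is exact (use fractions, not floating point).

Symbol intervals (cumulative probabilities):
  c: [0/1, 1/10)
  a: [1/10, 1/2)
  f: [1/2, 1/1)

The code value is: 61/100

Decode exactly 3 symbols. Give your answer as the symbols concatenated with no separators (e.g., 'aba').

Step 1: interval [0/1, 1/1), width = 1/1 - 0/1 = 1/1
  'c': [0/1 + 1/1*0/1, 0/1 + 1/1*1/10) = [0/1, 1/10)
  'a': [0/1 + 1/1*1/10, 0/1 + 1/1*1/2) = [1/10, 1/2)
  'f': [0/1 + 1/1*1/2, 0/1 + 1/1*1/1) = [1/2, 1/1) <- contains code 61/100
  emit 'f', narrow to [1/2, 1/1)
Step 2: interval [1/2, 1/1), width = 1/1 - 1/2 = 1/2
  'c': [1/2 + 1/2*0/1, 1/2 + 1/2*1/10) = [1/2, 11/20)
  'a': [1/2 + 1/2*1/10, 1/2 + 1/2*1/2) = [11/20, 3/4) <- contains code 61/100
  'f': [1/2 + 1/2*1/2, 1/2 + 1/2*1/1) = [3/4, 1/1)
  emit 'a', narrow to [11/20, 3/4)
Step 3: interval [11/20, 3/4), width = 3/4 - 11/20 = 1/5
  'c': [11/20 + 1/5*0/1, 11/20 + 1/5*1/10) = [11/20, 57/100)
  'a': [11/20 + 1/5*1/10, 11/20 + 1/5*1/2) = [57/100, 13/20) <- contains code 61/100
  'f': [11/20 + 1/5*1/2, 11/20 + 1/5*1/1) = [13/20, 3/4)
  emit 'a', narrow to [57/100, 13/20)

Answer: faa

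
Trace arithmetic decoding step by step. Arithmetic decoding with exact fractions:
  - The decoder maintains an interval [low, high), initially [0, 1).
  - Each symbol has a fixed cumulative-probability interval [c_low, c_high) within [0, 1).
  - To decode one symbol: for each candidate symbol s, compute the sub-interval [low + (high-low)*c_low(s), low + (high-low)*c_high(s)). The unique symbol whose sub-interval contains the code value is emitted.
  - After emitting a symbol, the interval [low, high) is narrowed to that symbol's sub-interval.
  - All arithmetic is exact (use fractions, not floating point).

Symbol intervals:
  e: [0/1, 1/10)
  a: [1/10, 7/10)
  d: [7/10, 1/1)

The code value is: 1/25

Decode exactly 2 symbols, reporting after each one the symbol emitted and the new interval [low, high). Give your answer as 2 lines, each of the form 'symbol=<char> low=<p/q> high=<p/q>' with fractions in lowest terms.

Answer: symbol=e low=0/1 high=1/10
symbol=a low=1/100 high=7/100

Derivation:
Step 1: interval [0/1, 1/1), width = 1/1 - 0/1 = 1/1
  'e': [0/1 + 1/1*0/1, 0/1 + 1/1*1/10) = [0/1, 1/10) <- contains code 1/25
  'a': [0/1 + 1/1*1/10, 0/1 + 1/1*7/10) = [1/10, 7/10)
  'd': [0/1 + 1/1*7/10, 0/1 + 1/1*1/1) = [7/10, 1/1)
  emit 'e', narrow to [0/1, 1/10)
Step 2: interval [0/1, 1/10), width = 1/10 - 0/1 = 1/10
  'e': [0/1 + 1/10*0/1, 0/1 + 1/10*1/10) = [0/1, 1/100)
  'a': [0/1 + 1/10*1/10, 0/1 + 1/10*7/10) = [1/100, 7/100) <- contains code 1/25
  'd': [0/1 + 1/10*7/10, 0/1 + 1/10*1/1) = [7/100, 1/10)
  emit 'a', narrow to [1/100, 7/100)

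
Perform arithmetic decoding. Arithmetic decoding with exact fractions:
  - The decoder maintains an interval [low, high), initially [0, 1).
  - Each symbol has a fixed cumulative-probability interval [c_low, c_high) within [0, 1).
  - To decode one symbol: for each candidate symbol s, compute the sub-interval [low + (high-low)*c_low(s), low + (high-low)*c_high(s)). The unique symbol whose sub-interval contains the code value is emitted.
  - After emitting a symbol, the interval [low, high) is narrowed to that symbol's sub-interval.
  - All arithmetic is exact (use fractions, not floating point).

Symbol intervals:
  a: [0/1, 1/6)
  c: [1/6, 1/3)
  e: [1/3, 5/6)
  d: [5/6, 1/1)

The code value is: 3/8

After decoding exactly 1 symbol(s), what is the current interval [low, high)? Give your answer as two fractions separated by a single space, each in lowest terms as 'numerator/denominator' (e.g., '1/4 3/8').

Step 1: interval [0/1, 1/1), width = 1/1 - 0/1 = 1/1
  'a': [0/1 + 1/1*0/1, 0/1 + 1/1*1/6) = [0/1, 1/6)
  'c': [0/1 + 1/1*1/6, 0/1 + 1/1*1/3) = [1/6, 1/3)
  'e': [0/1 + 1/1*1/3, 0/1 + 1/1*5/6) = [1/3, 5/6) <- contains code 3/8
  'd': [0/1 + 1/1*5/6, 0/1 + 1/1*1/1) = [5/6, 1/1)
  emit 'e', narrow to [1/3, 5/6)

Answer: 1/3 5/6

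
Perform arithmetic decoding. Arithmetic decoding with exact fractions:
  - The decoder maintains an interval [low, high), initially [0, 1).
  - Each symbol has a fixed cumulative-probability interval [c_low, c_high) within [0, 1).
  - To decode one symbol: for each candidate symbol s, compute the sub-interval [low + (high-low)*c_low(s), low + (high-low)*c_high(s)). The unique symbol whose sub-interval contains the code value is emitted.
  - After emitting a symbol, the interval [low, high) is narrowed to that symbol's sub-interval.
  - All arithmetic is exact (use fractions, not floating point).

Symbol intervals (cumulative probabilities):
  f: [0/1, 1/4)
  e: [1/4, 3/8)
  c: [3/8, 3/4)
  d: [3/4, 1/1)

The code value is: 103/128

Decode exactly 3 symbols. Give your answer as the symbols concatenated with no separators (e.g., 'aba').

Step 1: interval [0/1, 1/1), width = 1/1 - 0/1 = 1/1
  'f': [0/1 + 1/1*0/1, 0/1 + 1/1*1/4) = [0/1, 1/4)
  'e': [0/1 + 1/1*1/4, 0/1 + 1/1*3/8) = [1/4, 3/8)
  'c': [0/1 + 1/1*3/8, 0/1 + 1/1*3/4) = [3/8, 3/4)
  'd': [0/1 + 1/1*3/4, 0/1 + 1/1*1/1) = [3/4, 1/1) <- contains code 103/128
  emit 'd', narrow to [3/4, 1/1)
Step 2: interval [3/4, 1/1), width = 1/1 - 3/4 = 1/4
  'f': [3/4 + 1/4*0/1, 3/4 + 1/4*1/4) = [3/4, 13/16) <- contains code 103/128
  'e': [3/4 + 1/4*1/4, 3/4 + 1/4*3/8) = [13/16, 27/32)
  'c': [3/4 + 1/4*3/8, 3/4 + 1/4*3/4) = [27/32, 15/16)
  'd': [3/4 + 1/4*3/4, 3/4 + 1/4*1/1) = [15/16, 1/1)
  emit 'f', narrow to [3/4, 13/16)
Step 3: interval [3/4, 13/16), width = 13/16 - 3/4 = 1/16
  'f': [3/4 + 1/16*0/1, 3/4 + 1/16*1/4) = [3/4, 49/64)
  'e': [3/4 + 1/16*1/4, 3/4 + 1/16*3/8) = [49/64, 99/128)
  'c': [3/4 + 1/16*3/8, 3/4 + 1/16*3/4) = [99/128, 51/64)
  'd': [3/4 + 1/16*3/4, 3/4 + 1/16*1/1) = [51/64, 13/16) <- contains code 103/128
  emit 'd', narrow to [51/64, 13/16)

Answer: dfd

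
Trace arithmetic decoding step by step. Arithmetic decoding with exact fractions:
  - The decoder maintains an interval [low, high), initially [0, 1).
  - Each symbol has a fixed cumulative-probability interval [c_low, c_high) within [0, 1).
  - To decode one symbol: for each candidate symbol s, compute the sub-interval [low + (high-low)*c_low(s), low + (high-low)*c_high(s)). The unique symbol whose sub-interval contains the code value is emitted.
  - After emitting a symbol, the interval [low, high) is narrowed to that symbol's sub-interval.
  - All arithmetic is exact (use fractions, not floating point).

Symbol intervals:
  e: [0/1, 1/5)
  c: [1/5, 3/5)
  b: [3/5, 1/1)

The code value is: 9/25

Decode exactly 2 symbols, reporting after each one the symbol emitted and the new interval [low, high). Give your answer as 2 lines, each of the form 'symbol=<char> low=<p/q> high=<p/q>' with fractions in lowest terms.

Step 1: interval [0/1, 1/1), width = 1/1 - 0/1 = 1/1
  'e': [0/1 + 1/1*0/1, 0/1 + 1/1*1/5) = [0/1, 1/5)
  'c': [0/1 + 1/1*1/5, 0/1 + 1/1*3/5) = [1/5, 3/5) <- contains code 9/25
  'b': [0/1 + 1/1*3/5, 0/1 + 1/1*1/1) = [3/5, 1/1)
  emit 'c', narrow to [1/5, 3/5)
Step 2: interval [1/5, 3/5), width = 3/5 - 1/5 = 2/5
  'e': [1/5 + 2/5*0/1, 1/5 + 2/5*1/5) = [1/5, 7/25)
  'c': [1/5 + 2/5*1/5, 1/5 + 2/5*3/5) = [7/25, 11/25) <- contains code 9/25
  'b': [1/5 + 2/5*3/5, 1/5 + 2/5*1/1) = [11/25, 3/5)
  emit 'c', narrow to [7/25, 11/25)

Answer: symbol=c low=1/5 high=3/5
symbol=c low=7/25 high=11/25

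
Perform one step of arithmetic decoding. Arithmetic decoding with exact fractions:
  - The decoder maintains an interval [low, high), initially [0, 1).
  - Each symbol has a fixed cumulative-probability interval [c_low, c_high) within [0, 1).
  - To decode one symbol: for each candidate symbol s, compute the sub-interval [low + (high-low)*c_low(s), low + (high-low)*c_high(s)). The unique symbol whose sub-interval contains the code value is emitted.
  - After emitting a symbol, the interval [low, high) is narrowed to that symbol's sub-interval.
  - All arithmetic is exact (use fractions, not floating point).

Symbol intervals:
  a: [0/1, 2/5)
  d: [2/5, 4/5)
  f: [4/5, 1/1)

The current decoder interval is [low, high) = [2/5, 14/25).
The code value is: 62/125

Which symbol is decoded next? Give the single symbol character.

Answer: d

Derivation:
Interval width = high − low = 14/25 − 2/5 = 4/25
Scaled code = (code − low) / width = (62/125 − 2/5) / 4/25 = 3/5
  a: [0/1, 2/5) 
  d: [2/5, 4/5) ← scaled code falls here ✓
  f: [4/5, 1/1) 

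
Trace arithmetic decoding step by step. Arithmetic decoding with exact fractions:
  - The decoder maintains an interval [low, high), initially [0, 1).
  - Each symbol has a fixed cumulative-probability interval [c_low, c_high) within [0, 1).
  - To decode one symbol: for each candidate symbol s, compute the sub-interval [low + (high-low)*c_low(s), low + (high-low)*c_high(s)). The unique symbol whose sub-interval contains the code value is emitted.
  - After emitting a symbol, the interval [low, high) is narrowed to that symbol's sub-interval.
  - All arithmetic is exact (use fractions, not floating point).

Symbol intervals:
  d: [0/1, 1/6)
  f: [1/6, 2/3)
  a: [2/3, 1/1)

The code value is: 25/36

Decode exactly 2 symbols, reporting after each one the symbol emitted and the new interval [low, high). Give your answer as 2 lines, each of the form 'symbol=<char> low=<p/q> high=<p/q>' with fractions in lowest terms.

Step 1: interval [0/1, 1/1), width = 1/1 - 0/1 = 1/1
  'd': [0/1 + 1/1*0/1, 0/1 + 1/1*1/6) = [0/1, 1/6)
  'f': [0/1 + 1/1*1/6, 0/1 + 1/1*2/3) = [1/6, 2/3)
  'a': [0/1 + 1/1*2/3, 0/1 + 1/1*1/1) = [2/3, 1/1) <- contains code 25/36
  emit 'a', narrow to [2/3, 1/1)
Step 2: interval [2/3, 1/1), width = 1/1 - 2/3 = 1/3
  'd': [2/3 + 1/3*0/1, 2/3 + 1/3*1/6) = [2/3, 13/18) <- contains code 25/36
  'f': [2/3 + 1/3*1/6, 2/3 + 1/3*2/3) = [13/18, 8/9)
  'a': [2/3 + 1/3*2/3, 2/3 + 1/3*1/1) = [8/9, 1/1)
  emit 'd', narrow to [2/3, 13/18)

Answer: symbol=a low=2/3 high=1/1
symbol=d low=2/3 high=13/18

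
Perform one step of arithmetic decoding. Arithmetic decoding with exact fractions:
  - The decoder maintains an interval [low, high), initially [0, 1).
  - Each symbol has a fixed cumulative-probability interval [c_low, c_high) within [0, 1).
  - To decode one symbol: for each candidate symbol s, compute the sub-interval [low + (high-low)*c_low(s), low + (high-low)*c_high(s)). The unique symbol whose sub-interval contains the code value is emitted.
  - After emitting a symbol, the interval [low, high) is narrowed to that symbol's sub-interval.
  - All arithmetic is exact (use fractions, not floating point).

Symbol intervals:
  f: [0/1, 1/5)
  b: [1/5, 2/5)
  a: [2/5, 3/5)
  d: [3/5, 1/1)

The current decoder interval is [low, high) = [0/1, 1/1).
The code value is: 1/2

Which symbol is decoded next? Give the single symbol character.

Answer: a

Derivation:
Interval width = high − low = 1/1 − 0/1 = 1/1
Scaled code = (code − low) / width = (1/2 − 0/1) / 1/1 = 1/2
  f: [0/1, 1/5) 
  b: [1/5, 2/5) 
  a: [2/5, 3/5) ← scaled code falls here ✓
  d: [3/5, 1/1) 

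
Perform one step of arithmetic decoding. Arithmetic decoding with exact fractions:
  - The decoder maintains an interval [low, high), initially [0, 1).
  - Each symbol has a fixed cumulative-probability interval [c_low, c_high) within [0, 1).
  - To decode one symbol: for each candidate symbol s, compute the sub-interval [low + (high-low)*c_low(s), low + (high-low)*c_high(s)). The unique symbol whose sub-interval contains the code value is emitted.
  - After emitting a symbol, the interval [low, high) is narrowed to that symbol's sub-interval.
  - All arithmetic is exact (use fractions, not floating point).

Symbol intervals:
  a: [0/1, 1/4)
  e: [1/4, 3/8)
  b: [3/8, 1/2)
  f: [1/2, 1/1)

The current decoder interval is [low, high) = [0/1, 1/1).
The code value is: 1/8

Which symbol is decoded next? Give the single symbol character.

Interval width = high − low = 1/1 − 0/1 = 1/1
Scaled code = (code − low) / width = (1/8 − 0/1) / 1/1 = 1/8
  a: [0/1, 1/4) ← scaled code falls here ✓
  e: [1/4, 3/8) 
  b: [3/8, 1/2) 
  f: [1/2, 1/1) 

Answer: a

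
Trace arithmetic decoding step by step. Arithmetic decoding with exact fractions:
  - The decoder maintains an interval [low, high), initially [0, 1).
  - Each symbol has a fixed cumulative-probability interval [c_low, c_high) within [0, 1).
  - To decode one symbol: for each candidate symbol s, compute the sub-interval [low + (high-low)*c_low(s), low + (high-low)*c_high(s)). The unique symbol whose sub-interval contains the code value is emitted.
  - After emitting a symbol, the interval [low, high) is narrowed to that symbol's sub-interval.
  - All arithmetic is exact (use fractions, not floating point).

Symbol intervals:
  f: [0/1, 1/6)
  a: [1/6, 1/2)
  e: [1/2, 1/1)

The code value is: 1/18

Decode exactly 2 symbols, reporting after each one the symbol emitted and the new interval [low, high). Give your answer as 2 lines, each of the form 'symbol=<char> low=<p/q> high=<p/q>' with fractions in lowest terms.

Answer: symbol=f low=0/1 high=1/6
symbol=a low=1/36 high=1/12

Derivation:
Step 1: interval [0/1, 1/1), width = 1/1 - 0/1 = 1/1
  'f': [0/1 + 1/1*0/1, 0/1 + 1/1*1/6) = [0/1, 1/6) <- contains code 1/18
  'a': [0/1 + 1/1*1/6, 0/1 + 1/1*1/2) = [1/6, 1/2)
  'e': [0/1 + 1/1*1/2, 0/1 + 1/1*1/1) = [1/2, 1/1)
  emit 'f', narrow to [0/1, 1/6)
Step 2: interval [0/1, 1/6), width = 1/6 - 0/1 = 1/6
  'f': [0/1 + 1/6*0/1, 0/1 + 1/6*1/6) = [0/1, 1/36)
  'a': [0/1 + 1/6*1/6, 0/1 + 1/6*1/2) = [1/36, 1/12) <- contains code 1/18
  'e': [0/1 + 1/6*1/2, 0/1 + 1/6*1/1) = [1/12, 1/6)
  emit 'a', narrow to [1/36, 1/12)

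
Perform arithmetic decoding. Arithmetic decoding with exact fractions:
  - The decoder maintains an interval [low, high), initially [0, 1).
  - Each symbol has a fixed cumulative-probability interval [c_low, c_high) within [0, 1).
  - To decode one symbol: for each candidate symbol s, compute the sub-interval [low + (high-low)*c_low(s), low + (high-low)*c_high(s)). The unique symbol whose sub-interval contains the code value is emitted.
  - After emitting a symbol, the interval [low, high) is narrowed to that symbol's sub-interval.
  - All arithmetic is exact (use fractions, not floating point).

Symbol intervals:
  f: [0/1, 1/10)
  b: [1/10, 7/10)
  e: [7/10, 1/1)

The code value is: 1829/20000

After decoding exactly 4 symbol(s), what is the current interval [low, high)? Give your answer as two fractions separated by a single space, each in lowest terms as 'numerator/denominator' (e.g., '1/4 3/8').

Step 1: interval [0/1, 1/1), width = 1/1 - 0/1 = 1/1
  'f': [0/1 + 1/1*0/1, 0/1 + 1/1*1/10) = [0/1, 1/10) <- contains code 1829/20000
  'b': [0/1 + 1/1*1/10, 0/1 + 1/1*7/10) = [1/10, 7/10)
  'e': [0/1 + 1/1*7/10, 0/1 + 1/1*1/1) = [7/10, 1/1)
  emit 'f', narrow to [0/1, 1/10)
Step 2: interval [0/1, 1/10), width = 1/10 - 0/1 = 1/10
  'f': [0/1 + 1/10*0/1, 0/1 + 1/10*1/10) = [0/1, 1/100)
  'b': [0/1 + 1/10*1/10, 0/1 + 1/10*7/10) = [1/100, 7/100)
  'e': [0/1 + 1/10*7/10, 0/1 + 1/10*1/1) = [7/100, 1/10) <- contains code 1829/20000
  emit 'e', narrow to [7/100, 1/10)
Step 3: interval [7/100, 1/10), width = 1/10 - 7/100 = 3/100
  'f': [7/100 + 3/100*0/1, 7/100 + 3/100*1/10) = [7/100, 73/1000)
  'b': [7/100 + 3/100*1/10, 7/100 + 3/100*7/10) = [73/1000, 91/1000)
  'e': [7/100 + 3/100*7/10, 7/100 + 3/100*1/1) = [91/1000, 1/10) <- contains code 1829/20000
  emit 'e', narrow to [91/1000, 1/10)
Step 4: interval [91/1000, 1/10), width = 1/10 - 91/1000 = 9/1000
  'f': [91/1000 + 9/1000*0/1, 91/1000 + 9/1000*1/10) = [91/1000, 919/10000) <- contains code 1829/20000
  'b': [91/1000 + 9/1000*1/10, 91/1000 + 9/1000*7/10) = [919/10000, 973/10000)
  'e': [91/1000 + 9/1000*7/10, 91/1000 + 9/1000*1/1) = [973/10000, 1/10)
  emit 'f', narrow to [91/1000, 919/10000)

Answer: 91/1000 919/10000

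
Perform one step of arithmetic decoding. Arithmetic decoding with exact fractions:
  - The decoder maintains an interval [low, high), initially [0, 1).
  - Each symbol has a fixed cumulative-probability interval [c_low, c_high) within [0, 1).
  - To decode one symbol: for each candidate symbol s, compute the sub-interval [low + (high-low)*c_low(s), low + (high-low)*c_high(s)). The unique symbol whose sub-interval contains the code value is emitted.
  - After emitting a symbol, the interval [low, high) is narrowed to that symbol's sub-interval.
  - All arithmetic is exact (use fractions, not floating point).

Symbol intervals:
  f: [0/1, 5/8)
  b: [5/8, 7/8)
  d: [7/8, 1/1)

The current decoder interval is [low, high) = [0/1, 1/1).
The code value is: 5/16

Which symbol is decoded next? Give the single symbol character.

Answer: f

Derivation:
Interval width = high − low = 1/1 − 0/1 = 1/1
Scaled code = (code − low) / width = (5/16 − 0/1) / 1/1 = 5/16
  f: [0/1, 5/8) ← scaled code falls here ✓
  b: [5/8, 7/8) 
  d: [7/8, 1/1) 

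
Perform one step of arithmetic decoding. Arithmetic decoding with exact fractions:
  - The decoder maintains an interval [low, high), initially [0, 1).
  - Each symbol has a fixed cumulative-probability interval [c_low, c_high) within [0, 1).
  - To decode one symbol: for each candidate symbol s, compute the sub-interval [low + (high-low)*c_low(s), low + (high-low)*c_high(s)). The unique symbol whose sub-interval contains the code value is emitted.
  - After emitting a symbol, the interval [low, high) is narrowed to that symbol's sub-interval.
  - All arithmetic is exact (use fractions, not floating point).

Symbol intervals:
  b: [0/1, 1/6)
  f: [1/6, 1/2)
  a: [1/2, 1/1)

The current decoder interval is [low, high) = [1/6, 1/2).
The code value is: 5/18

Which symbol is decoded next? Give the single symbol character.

Interval width = high − low = 1/2 − 1/6 = 1/3
Scaled code = (code − low) / width = (5/18 − 1/6) / 1/3 = 1/3
  b: [0/1, 1/6) 
  f: [1/6, 1/2) ← scaled code falls here ✓
  a: [1/2, 1/1) 

Answer: f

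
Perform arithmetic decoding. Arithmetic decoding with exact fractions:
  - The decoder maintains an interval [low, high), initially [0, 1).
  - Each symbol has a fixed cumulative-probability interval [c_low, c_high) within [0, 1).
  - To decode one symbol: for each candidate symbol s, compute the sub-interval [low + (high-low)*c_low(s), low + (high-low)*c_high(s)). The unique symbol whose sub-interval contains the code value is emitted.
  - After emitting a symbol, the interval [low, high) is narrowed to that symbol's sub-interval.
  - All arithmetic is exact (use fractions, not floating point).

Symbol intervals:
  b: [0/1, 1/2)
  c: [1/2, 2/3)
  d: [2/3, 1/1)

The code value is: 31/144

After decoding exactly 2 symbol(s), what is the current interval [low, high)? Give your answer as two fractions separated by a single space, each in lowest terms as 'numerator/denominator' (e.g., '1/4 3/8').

Step 1: interval [0/1, 1/1), width = 1/1 - 0/1 = 1/1
  'b': [0/1 + 1/1*0/1, 0/1 + 1/1*1/2) = [0/1, 1/2) <- contains code 31/144
  'c': [0/1 + 1/1*1/2, 0/1 + 1/1*2/3) = [1/2, 2/3)
  'd': [0/1 + 1/1*2/3, 0/1 + 1/1*1/1) = [2/3, 1/1)
  emit 'b', narrow to [0/1, 1/2)
Step 2: interval [0/1, 1/2), width = 1/2 - 0/1 = 1/2
  'b': [0/1 + 1/2*0/1, 0/1 + 1/2*1/2) = [0/1, 1/4) <- contains code 31/144
  'c': [0/1 + 1/2*1/2, 0/1 + 1/2*2/3) = [1/4, 1/3)
  'd': [0/1 + 1/2*2/3, 0/1 + 1/2*1/1) = [1/3, 1/2)
  emit 'b', narrow to [0/1, 1/4)

Answer: 0/1 1/4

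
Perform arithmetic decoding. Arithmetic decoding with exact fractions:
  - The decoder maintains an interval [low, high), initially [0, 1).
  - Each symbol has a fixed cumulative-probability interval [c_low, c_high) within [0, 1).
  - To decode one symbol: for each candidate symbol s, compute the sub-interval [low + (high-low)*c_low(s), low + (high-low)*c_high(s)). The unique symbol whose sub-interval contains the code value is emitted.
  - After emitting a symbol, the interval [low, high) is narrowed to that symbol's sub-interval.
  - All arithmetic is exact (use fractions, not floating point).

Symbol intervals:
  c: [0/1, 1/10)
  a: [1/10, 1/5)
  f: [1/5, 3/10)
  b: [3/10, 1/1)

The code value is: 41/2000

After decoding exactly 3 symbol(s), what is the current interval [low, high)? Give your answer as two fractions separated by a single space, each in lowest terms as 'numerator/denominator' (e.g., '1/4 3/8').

Step 1: interval [0/1, 1/1), width = 1/1 - 0/1 = 1/1
  'c': [0/1 + 1/1*0/1, 0/1 + 1/1*1/10) = [0/1, 1/10) <- contains code 41/2000
  'a': [0/1 + 1/1*1/10, 0/1 + 1/1*1/5) = [1/10, 1/5)
  'f': [0/1 + 1/1*1/5, 0/1 + 1/1*3/10) = [1/5, 3/10)
  'b': [0/1 + 1/1*3/10, 0/1 + 1/1*1/1) = [3/10, 1/1)
  emit 'c', narrow to [0/1, 1/10)
Step 2: interval [0/1, 1/10), width = 1/10 - 0/1 = 1/10
  'c': [0/1 + 1/10*0/1, 0/1 + 1/10*1/10) = [0/1, 1/100)
  'a': [0/1 + 1/10*1/10, 0/1 + 1/10*1/5) = [1/100, 1/50)
  'f': [0/1 + 1/10*1/5, 0/1 + 1/10*3/10) = [1/50, 3/100) <- contains code 41/2000
  'b': [0/1 + 1/10*3/10, 0/1 + 1/10*1/1) = [3/100, 1/10)
  emit 'f', narrow to [1/50, 3/100)
Step 3: interval [1/50, 3/100), width = 3/100 - 1/50 = 1/100
  'c': [1/50 + 1/100*0/1, 1/50 + 1/100*1/10) = [1/50, 21/1000) <- contains code 41/2000
  'a': [1/50 + 1/100*1/10, 1/50 + 1/100*1/5) = [21/1000, 11/500)
  'f': [1/50 + 1/100*1/5, 1/50 + 1/100*3/10) = [11/500, 23/1000)
  'b': [1/50 + 1/100*3/10, 1/50 + 1/100*1/1) = [23/1000, 3/100)
  emit 'c', narrow to [1/50, 21/1000)

Answer: 1/50 21/1000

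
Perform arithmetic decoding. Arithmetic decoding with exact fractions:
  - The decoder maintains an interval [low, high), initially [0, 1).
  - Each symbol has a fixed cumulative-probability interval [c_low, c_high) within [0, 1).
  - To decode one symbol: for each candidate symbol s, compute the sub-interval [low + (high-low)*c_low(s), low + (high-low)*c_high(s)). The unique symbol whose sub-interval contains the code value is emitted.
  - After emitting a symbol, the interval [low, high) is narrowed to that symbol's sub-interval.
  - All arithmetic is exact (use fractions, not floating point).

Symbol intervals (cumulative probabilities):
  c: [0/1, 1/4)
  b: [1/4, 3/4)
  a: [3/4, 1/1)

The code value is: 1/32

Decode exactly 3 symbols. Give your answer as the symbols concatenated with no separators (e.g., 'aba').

Answer: ccb

Derivation:
Step 1: interval [0/1, 1/1), width = 1/1 - 0/1 = 1/1
  'c': [0/1 + 1/1*0/1, 0/1 + 1/1*1/4) = [0/1, 1/4) <- contains code 1/32
  'b': [0/1 + 1/1*1/4, 0/1 + 1/1*3/4) = [1/4, 3/4)
  'a': [0/1 + 1/1*3/4, 0/1 + 1/1*1/1) = [3/4, 1/1)
  emit 'c', narrow to [0/1, 1/4)
Step 2: interval [0/1, 1/4), width = 1/4 - 0/1 = 1/4
  'c': [0/1 + 1/4*0/1, 0/1 + 1/4*1/4) = [0/1, 1/16) <- contains code 1/32
  'b': [0/1 + 1/4*1/4, 0/1 + 1/4*3/4) = [1/16, 3/16)
  'a': [0/1 + 1/4*3/4, 0/1 + 1/4*1/1) = [3/16, 1/4)
  emit 'c', narrow to [0/1, 1/16)
Step 3: interval [0/1, 1/16), width = 1/16 - 0/1 = 1/16
  'c': [0/1 + 1/16*0/1, 0/1 + 1/16*1/4) = [0/1, 1/64)
  'b': [0/1 + 1/16*1/4, 0/1 + 1/16*3/4) = [1/64, 3/64) <- contains code 1/32
  'a': [0/1 + 1/16*3/4, 0/1 + 1/16*1/1) = [3/64, 1/16)
  emit 'b', narrow to [1/64, 3/64)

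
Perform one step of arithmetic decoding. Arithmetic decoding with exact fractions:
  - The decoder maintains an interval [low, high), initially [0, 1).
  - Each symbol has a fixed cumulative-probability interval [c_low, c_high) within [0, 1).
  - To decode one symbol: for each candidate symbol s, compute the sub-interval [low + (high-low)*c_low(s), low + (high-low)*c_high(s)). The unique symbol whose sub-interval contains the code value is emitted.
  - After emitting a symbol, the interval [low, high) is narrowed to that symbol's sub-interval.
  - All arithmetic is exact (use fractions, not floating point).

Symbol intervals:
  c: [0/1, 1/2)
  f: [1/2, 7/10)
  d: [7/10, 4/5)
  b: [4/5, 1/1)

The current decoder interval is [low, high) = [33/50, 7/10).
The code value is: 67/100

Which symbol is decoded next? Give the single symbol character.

Answer: c

Derivation:
Interval width = high − low = 7/10 − 33/50 = 1/25
Scaled code = (code − low) / width = (67/100 − 33/50) / 1/25 = 1/4
  c: [0/1, 1/2) ← scaled code falls here ✓
  f: [1/2, 7/10) 
  d: [7/10, 4/5) 
  b: [4/5, 1/1) 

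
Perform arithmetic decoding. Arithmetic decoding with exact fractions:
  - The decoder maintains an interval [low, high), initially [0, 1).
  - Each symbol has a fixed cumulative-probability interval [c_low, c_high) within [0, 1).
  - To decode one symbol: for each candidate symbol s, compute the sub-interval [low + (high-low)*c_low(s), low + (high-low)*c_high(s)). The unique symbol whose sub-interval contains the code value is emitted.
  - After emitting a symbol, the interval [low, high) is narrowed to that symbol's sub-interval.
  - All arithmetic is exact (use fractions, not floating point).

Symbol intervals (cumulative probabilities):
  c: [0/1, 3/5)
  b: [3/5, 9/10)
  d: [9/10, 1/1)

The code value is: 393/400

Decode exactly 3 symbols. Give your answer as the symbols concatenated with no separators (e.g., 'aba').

Step 1: interval [0/1, 1/1), width = 1/1 - 0/1 = 1/1
  'c': [0/1 + 1/1*0/1, 0/1 + 1/1*3/5) = [0/1, 3/5)
  'b': [0/1 + 1/1*3/5, 0/1 + 1/1*9/10) = [3/5, 9/10)
  'd': [0/1 + 1/1*9/10, 0/1 + 1/1*1/1) = [9/10, 1/1) <- contains code 393/400
  emit 'd', narrow to [9/10, 1/1)
Step 2: interval [9/10, 1/1), width = 1/1 - 9/10 = 1/10
  'c': [9/10 + 1/10*0/1, 9/10 + 1/10*3/5) = [9/10, 24/25)
  'b': [9/10 + 1/10*3/5, 9/10 + 1/10*9/10) = [24/25, 99/100) <- contains code 393/400
  'd': [9/10 + 1/10*9/10, 9/10 + 1/10*1/1) = [99/100, 1/1)
  emit 'b', narrow to [24/25, 99/100)
Step 3: interval [24/25, 99/100), width = 99/100 - 24/25 = 3/100
  'c': [24/25 + 3/100*0/1, 24/25 + 3/100*3/5) = [24/25, 489/500)
  'b': [24/25 + 3/100*3/5, 24/25 + 3/100*9/10) = [489/500, 987/1000) <- contains code 393/400
  'd': [24/25 + 3/100*9/10, 24/25 + 3/100*1/1) = [987/1000, 99/100)
  emit 'b', narrow to [489/500, 987/1000)

Answer: dbb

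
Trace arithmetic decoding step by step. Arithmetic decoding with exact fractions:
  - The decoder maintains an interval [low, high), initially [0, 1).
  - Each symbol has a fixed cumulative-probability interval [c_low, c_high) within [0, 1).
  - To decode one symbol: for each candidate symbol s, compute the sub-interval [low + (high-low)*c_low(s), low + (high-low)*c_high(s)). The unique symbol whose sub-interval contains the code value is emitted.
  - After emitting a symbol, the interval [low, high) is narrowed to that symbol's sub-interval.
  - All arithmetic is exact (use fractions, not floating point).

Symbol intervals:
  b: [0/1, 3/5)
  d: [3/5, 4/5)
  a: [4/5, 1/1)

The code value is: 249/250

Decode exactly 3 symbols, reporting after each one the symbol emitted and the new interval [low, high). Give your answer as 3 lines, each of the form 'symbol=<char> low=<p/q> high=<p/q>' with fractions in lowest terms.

Answer: symbol=a low=4/5 high=1/1
symbol=a low=24/25 high=1/1
symbol=a low=124/125 high=1/1

Derivation:
Step 1: interval [0/1, 1/1), width = 1/1 - 0/1 = 1/1
  'b': [0/1 + 1/1*0/1, 0/1 + 1/1*3/5) = [0/1, 3/5)
  'd': [0/1 + 1/1*3/5, 0/1 + 1/1*4/5) = [3/5, 4/5)
  'a': [0/1 + 1/1*4/5, 0/1 + 1/1*1/1) = [4/5, 1/1) <- contains code 249/250
  emit 'a', narrow to [4/5, 1/1)
Step 2: interval [4/5, 1/1), width = 1/1 - 4/5 = 1/5
  'b': [4/5 + 1/5*0/1, 4/5 + 1/5*3/5) = [4/5, 23/25)
  'd': [4/5 + 1/5*3/5, 4/5 + 1/5*4/5) = [23/25, 24/25)
  'a': [4/5 + 1/5*4/5, 4/5 + 1/5*1/1) = [24/25, 1/1) <- contains code 249/250
  emit 'a', narrow to [24/25, 1/1)
Step 3: interval [24/25, 1/1), width = 1/1 - 24/25 = 1/25
  'b': [24/25 + 1/25*0/1, 24/25 + 1/25*3/5) = [24/25, 123/125)
  'd': [24/25 + 1/25*3/5, 24/25 + 1/25*4/5) = [123/125, 124/125)
  'a': [24/25 + 1/25*4/5, 24/25 + 1/25*1/1) = [124/125, 1/1) <- contains code 249/250
  emit 'a', narrow to [124/125, 1/1)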